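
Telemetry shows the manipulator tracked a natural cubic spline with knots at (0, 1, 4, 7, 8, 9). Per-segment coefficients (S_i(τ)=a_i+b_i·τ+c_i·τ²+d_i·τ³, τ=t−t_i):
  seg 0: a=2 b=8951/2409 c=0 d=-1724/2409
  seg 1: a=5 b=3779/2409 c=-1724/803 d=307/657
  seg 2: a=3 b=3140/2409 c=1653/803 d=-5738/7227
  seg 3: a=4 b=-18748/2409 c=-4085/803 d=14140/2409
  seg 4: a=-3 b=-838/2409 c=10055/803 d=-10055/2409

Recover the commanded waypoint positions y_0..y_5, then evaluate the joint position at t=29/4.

y_0 = S_0(0) = a_0 = 2
y_1 = S_1(0) = a_1 = 5
y_2 = S_2(0) = a_2 = 3
y_3 = S_3(0) = a_3 = 4
y_4 = S_4(0) = a_4 = -3
y_5 = S_4(1) = 5
t_q=29/4 is in segment 3 (τ=1/4); S_3(τ)=1468/803

y_0=2 y_1=5 y_2=3 y_3=4 y_4=-3 y_5=5
S(29/4) = 1468/803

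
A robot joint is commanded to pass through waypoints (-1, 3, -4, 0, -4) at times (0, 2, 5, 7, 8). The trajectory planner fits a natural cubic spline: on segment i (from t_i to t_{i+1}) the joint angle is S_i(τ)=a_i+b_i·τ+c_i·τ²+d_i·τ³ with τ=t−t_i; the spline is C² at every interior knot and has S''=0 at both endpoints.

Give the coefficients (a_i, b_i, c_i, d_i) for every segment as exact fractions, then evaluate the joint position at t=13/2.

  seg 0: a=-1 b=2588/759 c=0 d=-535/1518
  seg 1: a=3 b=-622/759 c=-535/253 d=1222/2277
  seg 2: a=-4 b=746/759 c=687/253 d=-1675/1518
  seg 3: a=0 b=-1060/759 c=-988/253 d=988/759
S(13/2) = -567/4048

Δ: Δ0=2, Δ1=-7/3, Δ2=2, Δ3=-4
row 1: diag=10, rhs=-26; c'=3/10, d'=-13/5
row 2: denom=10−3·3/10=91/10; d'=(26−3·-13/5)/(91/10)=26/7
row 3: denom=6−2·20/91=506/91; d'=(-36−2·26/7)/(506/91)=-1976/253
back: M3=-1976/253
back: M2=26/7−20/91·-1976/253=1374/253
back: M1=-13/5−3/10·1374/253=-1070/253
M: M0=0, M1=-1070/253, M2=1374/253, M3=-1976/253, M4=0
seg 0: a=-1, c=M0/2=0, d=(M1−M0)/(6·2)=-535/1518, b=Δ0−h0·(2M0+M1)/6=2588/759
seg 1: a=3, c=M1/2=-535/253, d=(M2−M1)/(6·3)=1222/2277, b=Δ1−h1·(2M1+M2)/6=-622/759
seg 2: a=-4, c=M2/2=687/253, d=(M3−M2)/(6·2)=-1675/1518, b=Δ2−h2·(2M2+M3)/6=746/759
seg 3: a=0, c=M3/2=-988/253, d=(M4−M3)/(6·1)=988/759, b=Δ3−h3·(2M3+M4)/6=-1060/759
t_q=13/2 → seg 2, τ=3/2; S=-4+746/759·τ+687/253·τ²+-1675/1518·τ³=-567/4048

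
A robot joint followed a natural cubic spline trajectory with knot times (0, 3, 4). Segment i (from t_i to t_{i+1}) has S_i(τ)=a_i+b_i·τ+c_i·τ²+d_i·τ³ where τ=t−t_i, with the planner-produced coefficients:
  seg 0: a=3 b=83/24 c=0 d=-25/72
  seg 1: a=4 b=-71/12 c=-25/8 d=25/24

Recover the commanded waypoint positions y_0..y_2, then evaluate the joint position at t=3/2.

y_0=3 y_1=4 y_2=-4
S(3/2) = 449/64

y_0 = S_0(0) = a_0 = 3
y_1 = S_1(0) = a_1 = 4
y_2 = S_1(1) = -4
t_q=3/2 is in segment 0 (τ=3/2); S_0(τ)=449/64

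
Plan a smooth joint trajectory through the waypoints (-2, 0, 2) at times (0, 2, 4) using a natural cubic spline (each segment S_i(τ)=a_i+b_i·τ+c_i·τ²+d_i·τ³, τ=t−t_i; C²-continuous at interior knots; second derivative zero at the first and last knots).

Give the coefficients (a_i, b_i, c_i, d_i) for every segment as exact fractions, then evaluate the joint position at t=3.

  seg 0: a=-2 b=1 c=0 d=0
  seg 1: a=0 b=1 c=0 d=0
S(3) = 1

Δ: Δ0=1, Δ1=1
row 1: diag=8, rhs=0; c'=1/4, d'=0
back: M1=0
M: M0=0, M1=0, M2=0
seg 0: a=-2, c=M0/2=0, d=(M1−M0)/(6·2)=0, b=Δ0−h0·(2M0+M1)/6=1
seg 1: a=0, c=M1/2=0, d=(M2−M1)/(6·2)=0, b=Δ1−h1·(2M1+M2)/6=1
t_q=3 → seg 1, τ=1; S=0+1·τ+0·τ²+0·τ³=1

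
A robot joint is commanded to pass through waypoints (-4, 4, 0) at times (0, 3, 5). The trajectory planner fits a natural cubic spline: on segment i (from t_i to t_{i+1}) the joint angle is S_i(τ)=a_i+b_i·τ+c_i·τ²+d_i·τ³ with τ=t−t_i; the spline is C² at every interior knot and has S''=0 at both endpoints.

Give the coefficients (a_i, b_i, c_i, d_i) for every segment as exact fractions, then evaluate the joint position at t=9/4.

  seg 0: a=-4 b=61/15 c=0 d=-7/45
  seg 1: a=4 b=-2/15 c=-7/5 d=7/30
S(9/4) = 1081/320

Δ: Δ0=8/3, Δ1=-2
row 1: diag=10, rhs=-28; c'=1/5, d'=-14/5
back: M1=-14/5
M: M0=0, M1=-14/5, M2=0
seg 0: a=-4, c=M0/2=0, d=(M1−M0)/(6·3)=-7/45, b=Δ0−h0·(2M0+M1)/6=61/15
seg 1: a=4, c=M1/2=-7/5, d=(M2−M1)/(6·2)=7/30, b=Δ1−h1·(2M1+M2)/6=-2/15
t_q=9/4 → seg 0, τ=9/4; S=-4+61/15·τ+0·τ²+-7/45·τ³=1081/320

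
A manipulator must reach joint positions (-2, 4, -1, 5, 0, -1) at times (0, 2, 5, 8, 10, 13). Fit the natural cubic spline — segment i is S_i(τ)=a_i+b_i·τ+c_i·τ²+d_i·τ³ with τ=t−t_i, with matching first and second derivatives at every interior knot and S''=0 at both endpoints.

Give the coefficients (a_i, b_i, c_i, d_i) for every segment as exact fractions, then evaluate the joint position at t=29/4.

Δ: Δ0=3, Δ1=-5/3, Δ2=2, Δ3=-5/2, Δ4=-1/3
row 1: diag=10, rhs=-28; c'=3/10, d'=-14/5
row 2: denom=12−3·3/10=111/10; d'=(22−3·-14/5)/(111/10)=304/111
row 3: denom=10−3·10/37=340/37; d'=(-27−3·304/111)/(340/37)=-1303/340
row 4: denom=10−2·37/170=813/85; d'=(13−2·-1303/340)/(813/85)=1171/542
back: M4=1171/542
back: M3=-1303/340−37/170·1171/542=-1166/271
back: M2=304/111−10/37·-1166/271=3172/813
back: M1=-14/5−3/10·3172/813=-1076/271
M: M0=0, M1=-1076/271, M2=3172/813, M3=-1166/271, M4=1171/542, M5=0
seg 0: a=-2, c=M0/2=0, d=(M1−M0)/(6·2)=-269/813, b=Δ0−h0·(2M0+M1)/6=3515/813
seg 1: a=4, c=M1/2=-538/271, d=(M2−M1)/(6·3)=3200/7317, b=Δ1−h1·(2M1+M2)/6=287/813
seg 2: a=-1, c=M2/2=1586/813, d=(M3−M2)/(6·3)=-3335/7317, b=Δ2−h2·(2M2+M3)/6=203/813
seg 3: a=5, c=M3/2=-583/271, d=(M4−M3)/(6·2)=3503/6504, b=Δ3−h3·(2M3+M4)/6=-286/813
seg 4: a=0, c=M4/2=1171/1084, d=(M5−M4)/(6·3)=-1171/9756, b=Δ4−h4·(2M4+M5)/6=-4055/1626
t_q=29/4 → seg 2, τ=9/4; S=-1+203/813·τ+1586/813·τ²+-3335/7317·τ³=73643/17344

  seg 0: a=-2 b=3515/813 c=0 d=-269/813
  seg 1: a=4 b=287/813 c=-538/271 d=3200/7317
  seg 2: a=-1 b=203/813 c=1586/813 d=-3335/7317
  seg 3: a=5 b=-286/813 c=-583/271 d=3503/6504
  seg 4: a=0 b=-4055/1626 c=1171/1084 d=-1171/9756
S(29/4) = 73643/17344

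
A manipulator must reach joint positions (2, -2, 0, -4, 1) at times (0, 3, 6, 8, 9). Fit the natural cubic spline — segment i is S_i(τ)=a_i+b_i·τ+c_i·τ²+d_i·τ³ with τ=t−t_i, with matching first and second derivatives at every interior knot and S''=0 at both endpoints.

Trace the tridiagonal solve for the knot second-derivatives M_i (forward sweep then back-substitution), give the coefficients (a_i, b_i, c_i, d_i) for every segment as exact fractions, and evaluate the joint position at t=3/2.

Δ: Δ0=-4/3, Δ1=2/3, Δ2=-2, Δ3=5
row 1: diag=12, rhs=12; c'=1/4, d'=1
row 2: denom=10−3·1/4=37/4; d'=(-16−3·1)/(37/4)=-76/37
row 3: denom=6−2·8/37=206/37; d'=(42−2·-76/37)/(206/37)=853/103
back: M3=853/103
back: M2=-76/37−8/37·853/103=-396/103
back: M1=1−1/4·-396/103=202/103
M: M0=0, M1=202/103, M2=-396/103, M3=853/103, M4=0
seg 0: a=2, c=M0/2=0, d=(M1−M0)/(6·3)=101/927, b=Δ0−h0·(2M0+M1)/6=-715/309
seg 1: a=-2, c=M1/2=101/103, d=(M2−M1)/(6·3)=-299/927, b=Δ1−h1·(2M1+M2)/6=194/309
seg 2: a=0, c=M2/2=-198/103, d=(M3−M2)/(6·2)=1249/1236, b=Δ2−h2·(2M2+M3)/6=-679/309
seg 3: a=-4, c=M3/2=853/206, d=(M4−M3)/(6·1)=-853/618, b=Δ3−h3·(2M3+M4)/6=692/309
t_q=3/2 → seg 0, τ=3/2; S=2+-715/309·τ+0·τ²+101/927·τ³=-909/824

  seg 0: a=2 b=-715/309 c=0 d=101/927
  seg 1: a=-2 b=194/309 c=101/103 d=-299/927
  seg 2: a=0 b=-679/309 c=-198/103 d=1249/1236
  seg 3: a=-4 b=692/309 c=853/206 d=-853/618
S(3/2) = -909/824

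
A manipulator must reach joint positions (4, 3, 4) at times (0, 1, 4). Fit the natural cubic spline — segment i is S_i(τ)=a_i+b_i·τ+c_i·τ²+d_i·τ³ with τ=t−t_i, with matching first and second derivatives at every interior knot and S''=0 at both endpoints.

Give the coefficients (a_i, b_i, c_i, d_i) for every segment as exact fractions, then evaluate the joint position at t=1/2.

Δ: Δ0=-1, Δ1=1/3
row 1: diag=8, rhs=8; c'=3/8, d'=1
back: M1=1
M: M0=0, M1=1, M2=0
seg 0: a=4, c=M0/2=0, d=(M1−M0)/(6·1)=1/6, b=Δ0−h0·(2M0+M1)/6=-7/6
seg 1: a=3, c=M1/2=1/2, d=(M2−M1)/(6·3)=-1/18, b=Δ1−h1·(2M1+M2)/6=-2/3
t_q=1/2 → seg 0, τ=1/2; S=4+-7/6·τ+0·τ²+1/6·τ³=55/16

  seg 0: a=4 b=-7/6 c=0 d=1/6
  seg 1: a=3 b=-2/3 c=1/2 d=-1/18
S(1/2) = 55/16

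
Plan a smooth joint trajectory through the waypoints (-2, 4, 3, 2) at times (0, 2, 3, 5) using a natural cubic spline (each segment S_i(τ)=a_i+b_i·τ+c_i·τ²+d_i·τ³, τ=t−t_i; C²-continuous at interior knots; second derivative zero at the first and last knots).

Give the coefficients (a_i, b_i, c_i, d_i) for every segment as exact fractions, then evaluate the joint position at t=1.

  seg 0: a=-2 b=22/5 c=0 d=-7/20
  seg 1: a=4 b=1/5 c=-21/10 d=9/10
  seg 2: a=3 b=-13/10 c=3/5 d=-1/10
S(1) = 41/20

Δ: Δ0=3, Δ1=-1, Δ2=-1/2
row 1: diag=6, rhs=-24; c'=1/6, d'=-4
row 2: denom=6−1·1/6=35/6; d'=(3−1·-4)/(35/6)=6/5
back: M2=6/5
back: M1=-4−1/6·6/5=-21/5
M: M0=0, M1=-21/5, M2=6/5, M3=0
seg 0: a=-2, c=M0/2=0, d=(M1−M0)/(6·2)=-7/20, b=Δ0−h0·(2M0+M1)/6=22/5
seg 1: a=4, c=M1/2=-21/10, d=(M2−M1)/(6·1)=9/10, b=Δ1−h1·(2M1+M2)/6=1/5
seg 2: a=3, c=M2/2=3/5, d=(M3−M2)/(6·2)=-1/10, b=Δ2−h2·(2M2+M3)/6=-13/10
t_q=1 → seg 0, τ=1; S=-2+22/5·τ+0·τ²+-7/20·τ³=41/20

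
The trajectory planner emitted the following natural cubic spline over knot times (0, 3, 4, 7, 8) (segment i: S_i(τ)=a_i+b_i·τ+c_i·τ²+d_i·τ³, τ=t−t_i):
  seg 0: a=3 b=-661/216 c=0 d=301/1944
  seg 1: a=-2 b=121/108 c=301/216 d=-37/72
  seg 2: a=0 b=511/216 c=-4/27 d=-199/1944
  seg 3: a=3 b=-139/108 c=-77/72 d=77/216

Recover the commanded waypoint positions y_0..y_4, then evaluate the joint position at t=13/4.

y_0 = S_0(0) = a_0 = 3
y_1 = S_1(0) = a_1 = -2
y_2 = S_2(0) = a_2 = 0
y_3 = S_3(0) = a_3 = 3
y_4 = S_3(1) = 1
t_q=13/4 is in segment 1 (τ=1/4); S_1(τ)=-7561/4608

y_0=3 y_1=-2 y_2=0 y_3=3 y_4=1
S(13/4) = -7561/4608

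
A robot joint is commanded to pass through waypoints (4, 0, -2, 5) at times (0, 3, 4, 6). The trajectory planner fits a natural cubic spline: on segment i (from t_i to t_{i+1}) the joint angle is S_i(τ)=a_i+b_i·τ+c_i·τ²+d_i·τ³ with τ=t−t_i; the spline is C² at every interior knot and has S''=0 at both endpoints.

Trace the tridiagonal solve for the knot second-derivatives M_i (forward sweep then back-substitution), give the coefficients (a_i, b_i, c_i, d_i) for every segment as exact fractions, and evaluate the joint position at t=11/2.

Δ: Δ0=-4/3, Δ1=-2, Δ2=7/2
row 1: diag=8, rhs=-4; c'=1/8, d'=-1/2
row 2: denom=6−1·1/8=47/8; d'=(33−1·-1/2)/(47/8)=268/47
back: M2=268/47
back: M1=-1/2−1/8·268/47=-57/47
M: M0=0, M1=-57/47, M2=268/47, M3=0
seg 0: a=4, c=M0/2=0, d=(M1−M0)/(6·3)=-19/282, b=Δ0−h0·(2M0+M1)/6=-205/282
seg 1: a=0, c=M1/2=-57/94, d=(M2−M1)/(6·1)=325/282, b=Δ1−h1·(2M1+M2)/6=-359/141
seg 2: a=-2, c=M2/2=134/47, d=(M3−M2)/(6·2)=-67/141, b=Δ2−h2·(2M2+M3)/6=-85/282
t_q=11/2 → seg 2, τ=3/2; S=-2+-85/282·τ+134/47·τ²+-67/141·τ³=887/376

  seg 0: a=4 b=-205/282 c=0 d=-19/282
  seg 1: a=0 b=-359/141 c=-57/94 d=325/282
  seg 2: a=-2 b=-85/282 c=134/47 d=-67/141
S(11/2) = 887/376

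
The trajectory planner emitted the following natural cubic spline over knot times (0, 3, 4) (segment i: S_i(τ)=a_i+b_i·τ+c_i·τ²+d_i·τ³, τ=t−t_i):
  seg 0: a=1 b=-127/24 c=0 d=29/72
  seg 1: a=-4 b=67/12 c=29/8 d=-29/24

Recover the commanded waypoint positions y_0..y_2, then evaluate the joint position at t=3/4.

y_0=1 y_1=-4 y_2=4
S(3/4) = -1433/512

y_0 = S_0(0) = a_0 = 1
y_1 = S_1(0) = a_1 = -4
y_2 = S_1(1) = 4
t_q=3/4 is in segment 0 (τ=3/4); S_0(τ)=-1433/512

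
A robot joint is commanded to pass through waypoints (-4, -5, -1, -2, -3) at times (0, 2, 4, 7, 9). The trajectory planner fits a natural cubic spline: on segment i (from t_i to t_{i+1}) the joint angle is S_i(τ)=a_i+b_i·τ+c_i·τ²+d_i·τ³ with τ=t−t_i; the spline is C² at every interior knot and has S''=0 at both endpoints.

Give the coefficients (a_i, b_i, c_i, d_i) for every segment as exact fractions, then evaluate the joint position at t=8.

  seg 0: a=-4 b=-2671/2064 c=0 d=1639/8256
  seg 1: a=-5 b=1123/1032 c=1639/1376 d=-3035/8256
  seg 2: a=-1 b=2975/2064 c=-349/344 d=97/688
  seg 3: a=-2 b=-433/516 c=175/688 d=-175/4128
S(8) = -3615/1376

Δ: Δ0=-1/2, Δ1=2, Δ2=-1/3, Δ3=-1/2
row 1: diag=8, rhs=15; c'=1/4, d'=15/8
row 2: denom=10−2·1/4=19/2; d'=(-14−2·15/8)/(19/2)=-71/38
row 3: denom=10−3·6/19=172/19; d'=(-1−3·-71/38)/(172/19)=175/344
back: M3=175/344
back: M2=-71/38−6/19·175/344=-349/172
back: M1=15/8−1/4·-349/172=1639/688
M: M0=0, M1=1639/688, M2=-349/172, M3=175/344, M4=0
seg 0: a=-4, c=M0/2=0, d=(M1−M0)/(6·2)=1639/8256, b=Δ0−h0·(2M0+M1)/6=-2671/2064
seg 1: a=-5, c=M1/2=1639/1376, d=(M2−M1)/(6·2)=-3035/8256, b=Δ1−h1·(2M1+M2)/6=1123/1032
seg 2: a=-1, c=M2/2=-349/344, d=(M3−M2)/(6·3)=97/688, b=Δ2−h2·(2M2+M3)/6=2975/2064
seg 3: a=-2, c=M3/2=175/688, d=(M4−M3)/(6·2)=-175/4128, b=Δ3−h3·(2M3+M4)/6=-433/516
t_q=8 → seg 3, τ=1; S=-2+-433/516·τ+175/688·τ²+-175/4128·τ³=-3615/1376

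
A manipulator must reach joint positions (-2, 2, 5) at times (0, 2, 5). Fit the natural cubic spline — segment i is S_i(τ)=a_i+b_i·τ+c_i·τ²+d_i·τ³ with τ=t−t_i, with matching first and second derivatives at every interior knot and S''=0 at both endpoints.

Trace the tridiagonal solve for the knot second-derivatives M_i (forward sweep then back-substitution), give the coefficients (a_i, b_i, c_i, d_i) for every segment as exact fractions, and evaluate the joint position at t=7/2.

Δ: Δ0=2, Δ1=1
row 1: diag=10, rhs=-6; c'=3/10, d'=-3/5
back: M1=-3/5
M: M0=0, M1=-3/5, M2=0
seg 0: a=-2, c=M0/2=0, d=(M1−M0)/(6·2)=-1/20, b=Δ0−h0·(2M0+M1)/6=11/5
seg 1: a=2, c=M1/2=-3/10, d=(M2−M1)/(6·3)=1/30, b=Δ1−h1·(2M1+M2)/6=8/5
t_q=7/2 → seg 1, τ=3/2; S=2+8/5·τ+-3/10·τ²+1/30·τ³=307/80

  seg 0: a=-2 b=11/5 c=0 d=-1/20
  seg 1: a=2 b=8/5 c=-3/10 d=1/30
S(7/2) = 307/80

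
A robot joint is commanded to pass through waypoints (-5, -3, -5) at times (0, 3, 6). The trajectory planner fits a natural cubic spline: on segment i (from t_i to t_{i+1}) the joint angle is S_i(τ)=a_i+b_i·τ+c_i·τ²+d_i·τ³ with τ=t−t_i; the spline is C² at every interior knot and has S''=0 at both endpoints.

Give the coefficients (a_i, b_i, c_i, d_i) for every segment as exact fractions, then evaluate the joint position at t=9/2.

Δ: Δ0=2/3, Δ1=-2/3
row 1: diag=12, rhs=-8; c'=1/4, d'=-2/3
back: M1=-2/3
M: M0=0, M1=-2/3, M2=0
seg 0: a=-5, c=M0/2=0, d=(M1−M0)/(6·3)=-1/27, b=Δ0−h0·(2M0+M1)/6=1
seg 1: a=-3, c=M1/2=-1/3, d=(M2−M1)/(6·3)=1/27, b=Δ1−h1·(2M1+M2)/6=0
t_q=9/2 → seg 1, τ=3/2; S=-3+0·τ+-1/3·τ²+1/27·τ³=-29/8

  seg 0: a=-5 b=1 c=0 d=-1/27
  seg 1: a=-3 b=0 c=-1/3 d=1/27
S(9/2) = -29/8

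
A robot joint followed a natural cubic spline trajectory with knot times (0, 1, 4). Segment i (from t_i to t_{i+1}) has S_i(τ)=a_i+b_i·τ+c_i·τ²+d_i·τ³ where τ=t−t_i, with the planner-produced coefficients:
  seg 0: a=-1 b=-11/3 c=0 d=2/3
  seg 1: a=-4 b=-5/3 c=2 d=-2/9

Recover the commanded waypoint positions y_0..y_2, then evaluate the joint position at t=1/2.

y_0=-1 y_1=-4 y_2=3
S(1/2) = -11/4

y_0 = S_0(0) = a_0 = -1
y_1 = S_1(0) = a_1 = -4
y_2 = S_1(3) = 3
t_q=1/2 is in segment 0 (τ=1/2); S_0(τ)=-11/4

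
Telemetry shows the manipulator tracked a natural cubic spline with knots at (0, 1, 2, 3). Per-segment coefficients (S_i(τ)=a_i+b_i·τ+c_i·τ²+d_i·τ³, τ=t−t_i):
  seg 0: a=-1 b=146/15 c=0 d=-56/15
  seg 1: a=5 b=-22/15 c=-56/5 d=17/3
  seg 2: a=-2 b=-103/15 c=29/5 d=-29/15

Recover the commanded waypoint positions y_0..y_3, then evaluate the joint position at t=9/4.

y_0=-1 y_1=5 y_2=-2 y_3=-5
S(9/4) = -1083/320

y_0 = S_0(0) = a_0 = -1
y_1 = S_1(0) = a_1 = 5
y_2 = S_2(0) = a_2 = -2
y_3 = S_2(1) = -5
t_q=9/4 is in segment 2 (τ=1/4); S_2(τ)=-1083/320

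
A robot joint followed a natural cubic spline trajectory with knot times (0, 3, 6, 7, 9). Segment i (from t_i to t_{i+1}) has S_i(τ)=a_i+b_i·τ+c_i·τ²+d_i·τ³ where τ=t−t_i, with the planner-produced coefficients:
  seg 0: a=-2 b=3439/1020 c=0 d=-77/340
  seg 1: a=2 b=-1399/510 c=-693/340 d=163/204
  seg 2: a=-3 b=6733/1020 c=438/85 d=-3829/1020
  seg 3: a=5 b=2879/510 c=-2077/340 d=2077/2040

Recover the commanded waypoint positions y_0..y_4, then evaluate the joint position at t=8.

y_0=-2 y_1=2 y_2=-3 y_3=5 y_4=0
S(8) = 3777/680

y_0 = S_0(0) = a_0 = -2
y_1 = S_1(0) = a_1 = 2
y_2 = S_2(0) = a_2 = -3
y_3 = S_3(0) = a_3 = 5
y_4 = S_3(2) = 0
t_q=8 is in segment 3 (τ=1); S_3(τ)=3777/680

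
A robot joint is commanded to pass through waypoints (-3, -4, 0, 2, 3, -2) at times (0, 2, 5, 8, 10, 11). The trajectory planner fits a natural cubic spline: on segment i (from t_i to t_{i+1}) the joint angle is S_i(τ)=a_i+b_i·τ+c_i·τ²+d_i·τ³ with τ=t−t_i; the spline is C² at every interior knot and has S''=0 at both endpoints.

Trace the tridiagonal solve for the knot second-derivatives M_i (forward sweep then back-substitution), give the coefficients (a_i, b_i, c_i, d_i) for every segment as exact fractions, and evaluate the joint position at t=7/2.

  seg 0: a=-3 b=-459/473 c=0 d=445/3784
  seg 1: a=-4 b=417/946 c=1335/1892 d=-6949/51084
  seg 2: a=0 b=1895/1892 c=-736/1419 d=6931/51084
  seg 3: a=2 b=1469/946 c=1329/1892 d=-2325/3784
  seg 4: a=3 b=-1424/473 c=-2823/946 d=941/946
S(7/2) = -33455/15136

Δ: Δ0=-1/2, Δ1=4/3, Δ2=2/3, Δ3=1/2, Δ4=-5
row 1: diag=10, rhs=11; c'=3/10, d'=11/10
row 2: denom=12−3·3/10=111/10; d'=(-4−3·11/10)/(111/10)=-73/111
row 3: denom=10−3·10/37=340/37; d'=(-1−3·-73/111)/(340/37)=9/85
row 4: denom=6−2·37/170=473/85; d'=(-33−2·9/85)/(473/85)=-2823/473
back: M4=-2823/473
back: M3=9/85−37/170·-2823/473=1329/946
back: M2=-73/111−10/37·1329/946=-1472/1419
back: M1=11/10−3/10·-1472/1419=1335/946
M: M0=0, M1=1335/946, M2=-1472/1419, M3=1329/946, M4=-2823/473, M5=0
seg 0: a=-3, c=M0/2=0, d=(M1−M0)/(6·2)=445/3784, b=Δ0−h0·(2M0+M1)/6=-459/473
seg 1: a=-4, c=M1/2=1335/1892, d=(M2−M1)/(6·3)=-6949/51084, b=Δ1−h1·(2M1+M2)/6=417/946
seg 2: a=0, c=M2/2=-736/1419, d=(M3−M2)/(6·3)=6931/51084, b=Δ2−h2·(2M2+M3)/6=1895/1892
seg 3: a=2, c=M3/2=1329/1892, d=(M4−M3)/(6·2)=-2325/3784, b=Δ3−h3·(2M3+M4)/6=1469/946
seg 4: a=3, c=M4/2=-2823/946, d=(M5−M4)/(6·1)=941/946, b=Δ4−h4·(2M4+M5)/6=-1424/473
t_q=7/2 → seg 1, τ=3/2; S=-4+417/946·τ+1335/1892·τ²+-6949/51084·τ³=-33455/15136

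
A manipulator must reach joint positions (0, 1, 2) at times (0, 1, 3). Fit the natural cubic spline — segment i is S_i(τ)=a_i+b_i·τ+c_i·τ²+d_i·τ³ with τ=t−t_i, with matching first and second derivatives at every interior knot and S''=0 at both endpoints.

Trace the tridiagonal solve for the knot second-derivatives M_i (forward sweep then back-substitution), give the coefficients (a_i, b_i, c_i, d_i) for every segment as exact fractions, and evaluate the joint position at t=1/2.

Δ: Δ0=1, Δ1=1/2
row 1: diag=6, rhs=-3; c'=1/3, d'=-1/2
back: M1=-1/2
M: M0=0, M1=-1/2, M2=0
seg 0: a=0, c=M0/2=0, d=(M1−M0)/(6·1)=-1/12, b=Δ0−h0·(2M0+M1)/6=13/12
seg 1: a=1, c=M1/2=-1/4, d=(M2−M1)/(6·2)=1/24, b=Δ1−h1·(2M1+M2)/6=5/6
t_q=1/2 → seg 0, τ=1/2; S=0+13/12·τ+0·τ²+-1/12·τ³=17/32

  seg 0: a=0 b=13/12 c=0 d=-1/12
  seg 1: a=1 b=5/6 c=-1/4 d=1/24
S(1/2) = 17/32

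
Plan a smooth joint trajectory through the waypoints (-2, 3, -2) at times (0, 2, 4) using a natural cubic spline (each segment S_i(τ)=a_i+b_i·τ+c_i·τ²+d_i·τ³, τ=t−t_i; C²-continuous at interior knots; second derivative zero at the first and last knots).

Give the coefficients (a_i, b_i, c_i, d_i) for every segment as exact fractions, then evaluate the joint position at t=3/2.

Δ: Δ0=5/2, Δ1=-5/2
row 1: diag=8, rhs=-30; c'=1/4, d'=-15/4
back: M1=-15/4
M: M0=0, M1=-15/4, M2=0
seg 0: a=-2, c=M0/2=0, d=(M1−M0)/(6·2)=-5/16, b=Δ0−h0·(2M0+M1)/6=15/4
seg 1: a=3, c=M1/2=-15/8, d=(M2−M1)/(6·2)=5/16, b=Δ1−h1·(2M1+M2)/6=0
t_q=3/2 → seg 0, τ=3/2; S=-2+15/4·τ+0·τ²+-5/16·τ³=329/128

  seg 0: a=-2 b=15/4 c=0 d=-5/16
  seg 1: a=3 b=0 c=-15/8 d=5/16
S(3/2) = 329/128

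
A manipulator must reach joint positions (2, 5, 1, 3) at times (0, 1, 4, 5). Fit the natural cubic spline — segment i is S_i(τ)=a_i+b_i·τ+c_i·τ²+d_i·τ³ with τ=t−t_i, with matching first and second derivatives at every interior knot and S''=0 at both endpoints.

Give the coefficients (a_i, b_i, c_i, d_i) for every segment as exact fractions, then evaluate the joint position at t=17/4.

Δ: Δ0=3, Δ1=-4/3, Δ2=2
row 1: diag=8, rhs=-26; c'=3/8, d'=-13/4
row 2: denom=8−3·3/8=55/8; d'=(20−3·-13/4)/(55/8)=238/55
back: M2=238/55
back: M1=-13/4−3/8·238/55=-268/55
M: M0=0, M1=-268/55, M2=238/55, M3=0
seg 0: a=2, c=M0/2=0, d=(M1−M0)/(6·1)=-134/165, b=Δ0−h0·(2M0+M1)/6=629/165
seg 1: a=5, c=M1/2=-134/55, d=(M2−M1)/(6·3)=23/45, b=Δ1−h1·(2M1+M2)/6=227/165
seg 2: a=1, c=M2/2=119/55, d=(M3−M2)/(6·1)=-119/165, b=Δ2−h2·(2M2+M3)/6=92/165
t_q=17/4 → seg 2, τ=1/4; S=1+92/165·τ+119/55·τ²+-119/165·τ³=4447/3520

  seg 0: a=2 b=629/165 c=0 d=-134/165
  seg 1: a=5 b=227/165 c=-134/55 d=23/45
  seg 2: a=1 b=92/165 c=119/55 d=-119/165
S(17/4) = 4447/3520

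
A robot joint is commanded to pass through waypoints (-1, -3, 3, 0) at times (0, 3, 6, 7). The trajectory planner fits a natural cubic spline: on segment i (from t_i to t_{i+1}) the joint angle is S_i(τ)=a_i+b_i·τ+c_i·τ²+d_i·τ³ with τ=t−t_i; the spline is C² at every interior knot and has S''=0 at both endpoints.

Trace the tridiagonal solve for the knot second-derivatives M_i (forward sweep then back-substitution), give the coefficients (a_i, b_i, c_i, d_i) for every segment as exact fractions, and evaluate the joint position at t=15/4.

Δ: Δ0=-2/3, Δ1=2, Δ2=-3
row 1: diag=12, rhs=16; c'=1/4, d'=4/3
row 2: denom=8−3·1/4=29/4; d'=(-30−3·4/3)/(29/4)=-136/29
back: M2=-136/29
back: M1=4/3−1/4·-136/29=218/87
M: M0=0, M1=218/87, M2=-136/29, M3=0
seg 0: a=-1, c=M0/2=0, d=(M1−M0)/(6·3)=109/783, b=Δ0−h0·(2M0+M1)/6=-167/87
seg 1: a=-3, c=M1/2=109/87, d=(M2−M1)/(6·3)=-313/783, b=Δ1−h1·(2M1+M2)/6=160/87
seg 2: a=3, c=M2/2=-68/29, d=(M3−M2)/(6·1)=68/87, b=Δ2−h2·(2M2+M3)/6=-125/87
t_q=15/4 → seg 1, τ=3/4; S=-3+160/87·τ+109/87·τ²+-313/783·τ³=-2013/1856

  seg 0: a=-1 b=-167/87 c=0 d=109/783
  seg 1: a=-3 b=160/87 c=109/87 d=-313/783
  seg 2: a=3 b=-125/87 c=-68/29 d=68/87
S(15/4) = -2013/1856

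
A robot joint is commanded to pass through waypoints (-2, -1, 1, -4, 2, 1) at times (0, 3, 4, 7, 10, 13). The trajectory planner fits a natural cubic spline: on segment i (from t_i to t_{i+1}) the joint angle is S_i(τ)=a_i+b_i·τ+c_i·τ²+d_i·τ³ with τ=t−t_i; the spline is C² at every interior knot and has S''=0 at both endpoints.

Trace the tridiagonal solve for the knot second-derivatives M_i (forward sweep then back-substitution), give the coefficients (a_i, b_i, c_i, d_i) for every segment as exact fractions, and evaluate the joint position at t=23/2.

  seg 0: a=-2 b=-473/849 c=0 d=28/283
  seg 1: a=-1 b=1795/849 c=252/283 d=-853/849
  seg 2: a=1 b=748/849 c=-601/283 d=1082/2547
  seg 3: a=-4 b=-332/849 c=481/283 d=-2299/7641
  seg 4: a=2 b=1429/849 c=-856/849 d=856/7641
S(23/2) = 1491/566

Δ: Δ0=1/3, Δ1=2, Δ2=-5/3, Δ3=2, Δ4=-1/3
row 1: diag=8, rhs=10; c'=1/8, d'=5/4
row 2: denom=8−1·1/8=63/8; d'=(-22−1·5/4)/(63/8)=-62/21
row 3: denom=12−3·8/21=76/7; d'=(22−3·-62/21)/(76/7)=54/19
row 4: denom=12−3·21/76=849/76; d'=(-14−3·54/19)/(849/76)=-1712/849
back: M4=-1712/849
back: M3=54/19−21/76·-1712/849=962/283
back: M2=-62/21−8/21·962/283=-1202/283
back: M1=5/4−1/8·-1202/283=504/283
M: M0=0, M1=504/283, M2=-1202/283, M3=962/283, M4=-1712/849, M5=0
seg 0: a=-2, c=M0/2=0, d=(M1−M0)/(6·3)=28/283, b=Δ0−h0·(2M0+M1)/6=-473/849
seg 1: a=-1, c=M1/2=252/283, d=(M2−M1)/(6·1)=-853/849, b=Δ1−h1·(2M1+M2)/6=1795/849
seg 2: a=1, c=M2/2=-601/283, d=(M3−M2)/(6·3)=1082/2547, b=Δ2−h2·(2M2+M3)/6=748/849
seg 3: a=-4, c=M3/2=481/283, d=(M4−M3)/(6·3)=-2299/7641, b=Δ3−h3·(2M3+M4)/6=-332/849
seg 4: a=2, c=M4/2=-856/849, d=(M5−M4)/(6·3)=856/7641, b=Δ4−h4·(2M4+M5)/6=1429/849
t_q=23/2 → seg 4, τ=3/2; S=2+1429/849·τ+-856/849·τ²+856/7641·τ³=1491/566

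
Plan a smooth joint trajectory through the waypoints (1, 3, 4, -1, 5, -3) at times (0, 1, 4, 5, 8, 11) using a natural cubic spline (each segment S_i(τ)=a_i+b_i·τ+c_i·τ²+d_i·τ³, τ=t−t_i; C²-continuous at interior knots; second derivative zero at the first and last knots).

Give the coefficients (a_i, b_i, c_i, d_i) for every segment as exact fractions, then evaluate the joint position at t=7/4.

Δ: Δ0=2, Δ1=1/3, Δ2=-5, Δ3=2, Δ4=-8/3
row 1: diag=8, rhs=-10; c'=3/8, d'=-5/4
row 2: denom=8−3·3/8=55/8; d'=(-32−3·-5/4)/(55/8)=-226/55
row 3: denom=8−1·8/55=432/55; d'=(42−1·-226/55)/(432/55)=317/54
row 4: denom=12−3·55/144=521/48; d'=(-28−3·317/54)/(521/48)=-6568/1563
back: M4=-6568/1563
back: M3=317/54−55/144·-6568/1563=11684/1563
back: M2=-226/55−8/55·11684/1563=-8122/1563
back: M1=-5/4−3/8·-8122/1563=364/521
M: M0=0, M1=364/521, M2=-8122/1563, M3=11684/1563, M4=-6568/1563, M5=0
seg 0: a=1, c=M0/2=0, d=(M1−M0)/(6·1)=182/1563, b=Δ0−h0·(2M0+M1)/6=2944/1563
seg 1: a=3, c=M1/2=182/521, d=(M2−M1)/(6·3)=-4607/14067, b=Δ1−h1·(2M1+M2)/6=3490/1563
seg 2: a=4, c=M2/2=-4061/1563, d=(M3−M2)/(6·1)=3301/1563, b=Δ2−h2·(2M2+M3)/6=-7055/1563
seg 3: a=-1, c=M3/2=5842/1563, d=(M4−M3)/(6·3)=-338/521, b=Δ3−h3·(2M3+M4)/6=-1758/521
seg 4: a=5, c=M4/2=-3284/1563, d=(M5−M4)/(6·3)=3284/14067, b=Δ4−h4·(2M4+M5)/6=800/521
t_q=7/4 → seg 1, τ=3/4; S=3+3490/1563·τ+182/521·τ²+-4607/14067·τ³=157817/33344

  seg 0: a=1 b=2944/1563 c=0 d=182/1563
  seg 1: a=3 b=3490/1563 c=182/521 d=-4607/14067
  seg 2: a=4 b=-7055/1563 c=-4061/1563 d=3301/1563
  seg 3: a=-1 b=-1758/521 c=5842/1563 d=-338/521
  seg 4: a=5 b=800/521 c=-3284/1563 d=3284/14067
S(7/4) = 157817/33344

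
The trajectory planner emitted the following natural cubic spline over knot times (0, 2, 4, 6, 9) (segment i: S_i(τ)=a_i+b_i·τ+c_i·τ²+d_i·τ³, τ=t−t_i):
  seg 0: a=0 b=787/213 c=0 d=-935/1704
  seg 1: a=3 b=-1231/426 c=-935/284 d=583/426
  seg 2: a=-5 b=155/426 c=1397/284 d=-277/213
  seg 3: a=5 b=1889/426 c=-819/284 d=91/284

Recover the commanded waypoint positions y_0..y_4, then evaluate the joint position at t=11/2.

y_0=0 y_1=3 y_2=-5 y_3=5 y_4=1
S(11/2) = 2527/1136

y_0 = S_0(0) = a_0 = 0
y_1 = S_1(0) = a_1 = 3
y_2 = S_2(0) = a_2 = -5
y_3 = S_3(0) = a_3 = 5
y_4 = S_3(3) = 1
t_q=11/2 is in segment 2 (τ=3/2); S_2(τ)=2527/1136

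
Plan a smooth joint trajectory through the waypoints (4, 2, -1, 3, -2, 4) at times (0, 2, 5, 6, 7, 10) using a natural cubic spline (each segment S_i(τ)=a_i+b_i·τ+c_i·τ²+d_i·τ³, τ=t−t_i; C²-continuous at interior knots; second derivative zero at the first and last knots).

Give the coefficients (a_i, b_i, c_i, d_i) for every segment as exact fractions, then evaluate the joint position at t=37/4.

  seg 0: a=4 b=-239/707 c=0 d=-117/707
  seg 1: a=2 b=-1643/707 c=-702/707 d=338/707
  seg 2: a=-1 b=3271/707 c=2340/707 d=-2783/707
  seg 3: a=3 b=-398/707 c=-6009/707 d=2872/707
  seg 4: a=-2 b=-3800/707 c=2607/707 d=-869/2121
S(37/4) = -4195/45248

Δ: Δ0=-1, Δ1=-1, Δ2=4, Δ3=-5, Δ4=2
row 1: diag=10, rhs=0; c'=3/10, d'=0
row 2: denom=8−3·3/10=71/10; d'=(30−3·0)/(71/10)=300/71
row 3: denom=4−1·10/71=274/71; d'=(-54−1·300/71)/(274/71)=-2067/137
row 4: denom=8−1·71/274=2121/274; d'=(42−1·-2067/137)/(2121/274)=5214/707
back: M4=5214/707
back: M3=-2067/137−71/274·5214/707=-12018/707
back: M2=300/71−10/71·-12018/707=4680/707
back: M1=0−3/10·4680/707=-1404/707
M: M0=0, M1=-1404/707, M2=4680/707, M3=-12018/707, M4=5214/707, M5=0
seg 0: a=4, c=M0/2=0, d=(M1−M0)/(6·2)=-117/707, b=Δ0−h0·(2M0+M1)/6=-239/707
seg 1: a=2, c=M1/2=-702/707, d=(M2−M1)/(6·3)=338/707, b=Δ1−h1·(2M1+M2)/6=-1643/707
seg 2: a=-1, c=M2/2=2340/707, d=(M3−M2)/(6·1)=-2783/707, b=Δ2−h2·(2M2+M3)/6=3271/707
seg 3: a=3, c=M3/2=-6009/707, d=(M4−M3)/(6·1)=2872/707, b=Δ3−h3·(2M3+M4)/6=-398/707
seg 4: a=-2, c=M4/2=2607/707, d=(M5−M4)/(6·3)=-869/2121, b=Δ4−h4·(2M4+M5)/6=-3800/707
t_q=37/4 → seg 4, τ=9/4; S=-2+-3800/707·τ+2607/707·τ²+-869/2121·τ³=-4195/45248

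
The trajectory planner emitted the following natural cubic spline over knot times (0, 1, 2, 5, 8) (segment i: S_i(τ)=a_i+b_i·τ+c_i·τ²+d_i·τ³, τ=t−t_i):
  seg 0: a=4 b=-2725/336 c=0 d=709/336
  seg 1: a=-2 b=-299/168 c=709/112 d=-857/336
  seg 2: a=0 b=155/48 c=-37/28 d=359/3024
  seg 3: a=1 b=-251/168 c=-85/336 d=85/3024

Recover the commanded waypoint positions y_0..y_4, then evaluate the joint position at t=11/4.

y_0=4 y_1=-2 y_2=0 y_3=1 y_4=-5
S(11/4) = 12391/7168

y_0 = S_0(0) = a_0 = 4
y_1 = S_1(0) = a_1 = -2
y_2 = S_2(0) = a_2 = 0
y_3 = S_3(0) = a_3 = 1
y_4 = S_3(3) = -5
t_q=11/4 is in segment 2 (τ=3/4); S_2(τ)=12391/7168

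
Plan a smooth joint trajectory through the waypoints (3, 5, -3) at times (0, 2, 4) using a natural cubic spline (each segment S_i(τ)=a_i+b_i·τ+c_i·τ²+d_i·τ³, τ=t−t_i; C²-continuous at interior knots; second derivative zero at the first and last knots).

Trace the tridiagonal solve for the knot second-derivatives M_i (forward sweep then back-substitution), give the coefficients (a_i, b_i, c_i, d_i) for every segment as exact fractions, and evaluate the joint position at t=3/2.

  seg 0: a=3 b=9/4 c=0 d=-5/16
  seg 1: a=5 b=-3/2 c=-15/8 d=5/16
S(3/2) = 681/128

Δ: Δ0=1, Δ1=-4
row 1: diag=8, rhs=-30; c'=1/4, d'=-15/4
back: M1=-15/4
M: M0=0, M1=-15/4, M2=0
seg 0: a=3, c=M0/2=0, d=(M1−M0)/(6·2)=-5/16, b=Δ0−h0·(2M0+M1)/6=9/4
seg 1: a=5, c=M1/2=-15/8, d=(M2−M1)/(6·2)=5/16, b=Δ1−h1·(2M1+M2)/6=-3/2
t_q=3/2 → seg 0, τ=3/2; S=3+9/4·τ+0·τ²+-5/16·τ³=681/128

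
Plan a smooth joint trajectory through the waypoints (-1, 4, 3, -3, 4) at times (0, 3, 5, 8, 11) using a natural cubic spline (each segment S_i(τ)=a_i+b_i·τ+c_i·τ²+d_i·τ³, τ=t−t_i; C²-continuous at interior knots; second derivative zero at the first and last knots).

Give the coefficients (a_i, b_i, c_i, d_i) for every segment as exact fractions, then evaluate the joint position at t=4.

  seg 0: a=-1 b=1537/708 c=0 d=-119/2124
  seg 1: a=4 b=233/354 c=-119/236 d=-53/1416
  seg 2: a=3 b=-320/177 c=-43/59 d=353/1593
  seg 3: a=-3 b=-35/177 c=224/177 d=-224/1593
S(4) = 1943/472

Δ: Δ0=5/3, Δ1=-1/2, Δ2=-2, Δ3=7/3
row 1: diag=10, rhs=-13; c'=1/5, d'=-13/10
row 2: denom=10−2·1/5=48/5; d'=(-9−2·-13/10)/(48/5)=-2/3
row 3: denom=12−3·5/16=177/16; d'=(26−3·-2/3)/(177/16)=448/177
back: M3=448/177
back: M2=-2/3−5/16·448/177=-86/59
back: M1=-13/10−1/5·-86/59=-119/118
M: M0=0, M1=-119/118, M2=-86/59, M3=448/177, M4=0
seg 0: a=-1, c=M0/2=0, d=(M1−M0)/(6·3)=-119/2124, b=Δ0−h0·(2M0+M1)/6=1537/708
seg 1: a=4, c=M1/2=-119/236, d=(M2−M1)/(6·2)=-53/1416, b=Δ1−h1·(2M1+M2)/6=233/354
seg 2: a=3, c=M2/2=-43/59, d=(M3−M2)/(6·3)=353/1593, b=Δ2−h2·(2M2+M3)/6=-320/177
seg 3: a=-3, c=M3/2=224/177, d=(M4−M3)/(6·3)=-224/1593, b=Δ3−h3·(2M3+M4)/6=-35/177
t_q=4 → seg 1, τ=1; S=4+233/354·τ+-119/236·τ²+-53/1416·τ³=1943/472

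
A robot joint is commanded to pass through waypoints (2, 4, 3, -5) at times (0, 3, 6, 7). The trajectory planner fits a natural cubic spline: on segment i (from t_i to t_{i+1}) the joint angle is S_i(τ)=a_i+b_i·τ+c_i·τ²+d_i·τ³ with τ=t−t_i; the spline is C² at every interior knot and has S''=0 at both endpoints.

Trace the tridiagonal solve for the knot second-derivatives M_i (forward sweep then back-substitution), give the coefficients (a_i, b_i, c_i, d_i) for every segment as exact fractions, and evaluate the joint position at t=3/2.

Δ: Δ0=2/3, Δ1=-1/3, Δ2=-8
row 1: diag=12, rhs=-6; c'=1/4, d'=-1/2
row 2: denom=8−3·1/4=29/4; d'=(-46−3·-1/2)/(29/4)=-178/29
back: M2=-178/29
back: M1=-1/2−1/4·-178/29=30/29
M: M0=0, M1=30/29, M2=-178/29, M3=0
seg 0: a=2, c=M0/2=0, d=(M1−M0)/(6·3)=5/87, b=Δ0−h0·(2M0+M1)/6=13/87
seg 1: a=4, c=M1/2=15/29, d=(M2−M1)/(6·3)=-104/261, b=Δ1−h1·(2M1+M2)/6=148/87
seg 2: a=3, c=M2/2=-89/29, d=(M3−M2)/(6·1)=89/87, b=Δ2−h2·(2M2+M3)/6=-518/87
t_q=3/2 → seg 0, τ=3/2; S=2+13/87·τ+0·τ²+5/87·τ³=561/232

  seg 0: a=2 b=13/87 c=0 d=5/87
  seg 1: a=4 b=148/87 c=15/29 d=-104/261
  seg 2: a=3 b=-518/87 c=-89/29 d=89/87
S(3/2) = 561/232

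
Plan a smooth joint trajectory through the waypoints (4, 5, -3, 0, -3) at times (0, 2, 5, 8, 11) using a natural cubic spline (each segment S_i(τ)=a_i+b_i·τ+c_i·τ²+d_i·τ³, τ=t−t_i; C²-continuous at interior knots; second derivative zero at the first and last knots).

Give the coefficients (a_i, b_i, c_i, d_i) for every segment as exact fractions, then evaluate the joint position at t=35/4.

Δ: Δ0=1/2, Δ1=-8/3, Δ2=1, Δ3=-1
row 1: diag=10, rhs=-19; c'=3/10, d'=-19/10
row 2: denom=12−3·3/10=111/10; d'=(22−3·-19/10)/(111/10)=277/111
row 3: denom=12−3·10/37=414/37; d'=(-12−3·277/111)/(414/37)=-721/414
back: M3=-721/414
back: M2=277/111−10/37·-721/414=614/207
back: M1=-19/10−3/10·614/207=-385/138
M: M0=0, M1=-385/138, M2=614/207, M3=-721/414, M4=0
seg 0: a=4, c=M0/2=0, d=(M1−M0)/(6·2)=-385/1656, b=Δ0−h0·(2M0+M1)/6=296/207
seg 1: a=5, c=M1/2=-385/276, d=(M2−M1)/(6·3)=2383/7452, b=Δ1−h1·(2M1+M2)/6=-563/414
seg 2: a=-3, c=M2/2=307/207, d=(M3−M2)/(6·3)=-1949/7452, b=Δ2−h2·(2M2+M3)/6=-907/828
seg 3: a=0, c=M3/2=-721/828, d=(M4−M3)/(6·3)=721/7452, b=Δ3−h3·(2M3+M4)/6=307/414
t_q=35/4 → seg 3, τ=3/4; S=0+307/414·τ+-721/828·τ²+721/7452·τ³=631/5888

  seg 0: a=4 b=296/207 c=0 d=-385/1656
  seg 1: a=5 b=-563/414 c=-385/276 d=2383/7452
  seg 2: a=-3 b=-907/828 c=307/207 d=-1949/7452
  seg 3: a=0 b=307/414 c=-721/828 d=721/7452
S(35/4) = 631/5888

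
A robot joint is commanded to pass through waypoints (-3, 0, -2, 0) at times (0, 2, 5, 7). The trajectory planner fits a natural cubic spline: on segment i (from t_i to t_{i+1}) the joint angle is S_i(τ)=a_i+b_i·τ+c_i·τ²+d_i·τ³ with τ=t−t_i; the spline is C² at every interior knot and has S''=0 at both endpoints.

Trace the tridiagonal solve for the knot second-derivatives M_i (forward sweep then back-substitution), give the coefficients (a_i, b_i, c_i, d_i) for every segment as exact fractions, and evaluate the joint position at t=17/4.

Δ: Δ0=3/2, Δ1=-2/3, Δ2=1
row 1: diag=10, rhs=-13; c'=3/10, d'=-13/10
row 2: denom=10−3·3/10=91/10; d'=(10−3·-13/10)/(91/10)=139/91
back: M2=139/91
back: M1=-13/10−3/10·139/91=-160/91
M: M0=0, M1=-160/91, M2=139/91, M3=0
seg 0: a=-3, c=M0/2=0, d=(M1−M0)/(6·2)=-40/273, b=Δ0−h0·(2M0+M1)/6=1139/546
seg 1: a=0, c=M1/2=-80/91, d=(M2−M1)/(6·3)=23/126, b=Δ1−h1·(2M1+M2)/6=179/546
seg 2: a=-2, c=M2/2=139/182, d=(M3−M2)/(6·2)=-139/1092, b=Δ2−h2·(2M2+M3)/6=-5/273
t_q=17/4 → seg 1, τ=9/4; S=0+179/546·τ+-80/91·τ²+23/126·τ³=-19029/11648

  seg 0: a=-3 b=1139/546 c=0 d=-40/273
  seg 1: a=0 b=179/546 c=-80/91 d=23/126
  seg 2: a=-2 b=-5/273 c=139/182 d=-139/1092
S(17/4) = -19029/11648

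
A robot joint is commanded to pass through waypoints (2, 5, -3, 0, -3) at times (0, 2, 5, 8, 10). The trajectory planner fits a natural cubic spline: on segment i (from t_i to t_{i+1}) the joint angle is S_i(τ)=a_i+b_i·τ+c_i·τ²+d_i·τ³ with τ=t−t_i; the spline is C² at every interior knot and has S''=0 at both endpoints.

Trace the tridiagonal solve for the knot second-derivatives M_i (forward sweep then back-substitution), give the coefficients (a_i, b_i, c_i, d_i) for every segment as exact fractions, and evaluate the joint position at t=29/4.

Δ: Δ0=3/2, Δ1=-8/3, Δ2=1, Δ3=-3/2
row 1: diag=10, rhs=-25; c'=3/10, d'=-5/2
row 2: denom=12−3·3/10=111/10; d'=(22−3·-5/2)/(111/10)=295/111
row 3: denom=10−3·10/37=340/37; d'=(-15−3·295/111)/(340/37)=-5/2
back: M3=-5/2
back: M2=295/111−10/37·-5/2=10/3
back: M1=-5/2−3/10·10/3=-7/2
M: M0=0, M1=-7/2, M2=10/3, M3=-5/2, M4=0
seg 0: a=2, c=M0/2=0, d=(M1−M0)/(6·2)=-7/24, b=Δ0−h0·(2M0+M1)/6=8/3
seg 1: a=5, c=M1/2=-7/4, d=(M2−M1)/(6·3)=41/108, b=Δ1−h1·(2M1+M2)/6=-5/6
seg 2: a=-3, c=M2/2=5/3, d=(M3−M2)/(6·3)=-35/108, b=Δ2−h2·(2M2+M3)/6=-13/12
seg 3: a=0, c=M3/2=-5/4, d=(M4−M3)/(6·2)=5/24, b=Δ3−h3·(2M3+M4)/6=1/6
t_q=29/4 → seg 2, τ=9/4; S=-3+-13/12·τ+5/3·τ²+-35/108·τ³=-177/256

  seg 0: a=2 b=8/3 c=0 d=-7/24
  seg 1: a=5 b=-5/6 c=-7/4 d=41/108
  seg 2: a=-3 b=-13/12 c=5/3 d=-35/108
  seg 3: a=0 b=1/6 c=-5/4 d=5/24
S(29/4) = -177/256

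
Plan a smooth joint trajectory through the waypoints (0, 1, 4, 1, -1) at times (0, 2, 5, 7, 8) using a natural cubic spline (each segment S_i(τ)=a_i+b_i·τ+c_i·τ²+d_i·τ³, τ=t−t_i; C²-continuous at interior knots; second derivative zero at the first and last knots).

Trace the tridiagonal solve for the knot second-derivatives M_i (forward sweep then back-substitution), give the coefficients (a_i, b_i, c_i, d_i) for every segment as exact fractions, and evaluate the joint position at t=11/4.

  seg 0: a=0 b=113/506 c=0 d=35/506
  seg 1: a=1 b=533/506 c=105/253 d=-73/506
  seg 2: a=4 b=-89/253 c=-447/506 d=313/2024
  seg 3: a=1 b=-1027/506 c=45/1012 d=-15/1012
S(11/4) = 63557/32384

Δ: Δ0=1/2, Δ1=1, Δ2=-3/2, Δ3=-2
row 1: diag=10, rhs=3; c'=3/10, d'=3/10
row 2: denom=10−3·3/10=91/10; d'=(-15−3·3/10)/(91/10)=-159/91
row 3: denom=6−2·20/91=506/91; d'=(-3−2·-159/91)/(506/91)=45/506
back: M3=45/506
back: M2=-159/91−20/91·45/506=-447/253
back: M1=3/10−3/10·-447/253=210/253
M: M0=0, M1=210/253, M2=-447/253, M3=45/506, M4=0
seg 0: a=0, c=M0/2=0, d=(M1−M0)/(6·2)=35/506, b=Δ0−h0·(2M0+M1)/6=113/506
seg 1: a=1, c=M1/2=105/253, d=(M2−M1)/(6·3)=-73/506, b=Δ1−h1·(2M1+M2)/6=533/506
seg 2: a=4, c=M2/2=-447/506, d=(M3−M2)/(6·2)=313/2024, b=Δ2−h2·(2M2+M3)/6=-89/253
seg 3: a=1, c=M3/2=45/1012, d=(M4−M3)/(6·1)=-15/1012, b=Δ3−h3·(2M3+M4)/6=-1027/506
t_q=11/4 → seg 1, τ=3/4; S=1+533/506·τ+105/253·τ²+-73/506·τ³=63557/32384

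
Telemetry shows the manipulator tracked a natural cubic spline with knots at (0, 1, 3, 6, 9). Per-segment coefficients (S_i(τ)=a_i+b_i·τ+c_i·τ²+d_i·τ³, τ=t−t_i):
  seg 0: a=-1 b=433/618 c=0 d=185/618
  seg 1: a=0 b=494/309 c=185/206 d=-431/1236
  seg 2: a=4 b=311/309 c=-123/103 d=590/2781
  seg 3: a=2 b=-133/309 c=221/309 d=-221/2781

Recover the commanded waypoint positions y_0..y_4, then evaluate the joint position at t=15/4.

y_0 = S_0(0) = a_0 = -1
y_1 = S_1(0) = a_1 = 0
y_2 = S_2(0) = a_2 = 4
y_3 = S_3(0) = a_3 = 2
y_4 = S_3(3) = 5
t_q=15/4 is in segment 2 (τ=3/4); S_2(τ)=13753/3296

y_0=-1 y_1=0 y_2=4 y_3=2 y_4=5
S(15/4) = 13753/3296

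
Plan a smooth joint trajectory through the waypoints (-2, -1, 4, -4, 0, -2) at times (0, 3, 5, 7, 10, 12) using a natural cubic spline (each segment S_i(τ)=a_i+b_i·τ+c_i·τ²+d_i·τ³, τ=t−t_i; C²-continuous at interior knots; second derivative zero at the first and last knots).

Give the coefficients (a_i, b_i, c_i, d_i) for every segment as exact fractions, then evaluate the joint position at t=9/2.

  seg 0: a=-2 b=-2191/2172 c=0 d=2915/19548
  seg 1: a=-1 b=3277/1086 c=2915/2172 d=-1159/1448
  seg 2: a=4 b=-662/543 c=-1879/543 d=562/543
  seg 3: a=-4 b=-478/181 c=1493/543 d=-2321/4887
  seg 4: a=0 b=187/181 c=-276/181 d=46/181
S(9/2) = 44535/11584

Δ: Δ0=1/3, Δ1=5/2, Δ2=-4, Δ3=4/3, Δ4=-1
row 1: diag=10, rhs=13; c'=1/5, d'=13/10
row 2: denom=8−2·1/5=38/5; d'=(-39−2·13/10)/(38/5)=-104/19
row 3: denom=10−2·5/19=180/19; d'=(32−2·-104/19)/(180/19)=68/15
row 4: denom=10−3·19/60=181/20; d'=(-14−3·68/15)/(181/20)=-552/181
back: M4=-552/181
back: M3=68/15−19/60·-552/181=2986/543
back: M2=-104/19−5/19·2986/543=-3758/543
back: M1=13/10−1/5·-3758/543=2915/1086
M: M0=0, M1=2915/1086, M2=-3758/543, M3=2986/543, M4=-552/181, M5=0
seg 0: a=-2, c=M0/2=0, d=(M1−M0)/(6·3)=2915/19548, b=Δ0−h0·(2M0+M1)/6=-2191/2172
seg 1: a=-1, c=M1/2=2915/2172, d=(M2−M1)/(6·2)=-1159/1448, b=Δ1−h1·(2M1+M2)/6=3277/1086
seg 2: a=4, c=M2/2=-1879/543, d=(M3−M2)/(6·2)=562/543, b=Δ2−h2·(2M2+M3)/6=-662/543
seg 3: a=-4, c=M3/2=1493/543, d=(M4−M3)/(6·3)=-2321/4887, b=Δ3−h3·(2M3+M4)/6=-478/181
seg 4: a=0, c=M4/2=-276/181, d=(M5−M4)/(6·2)=46/181, b=Δ4−h4·(2M4+M5)/6=187/181
t_q=9/2 → seg 1, τ=3/2; S=-1+3277/1086·τ+2915/2172·τ²+-1159/1448·τ³=44535/11584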